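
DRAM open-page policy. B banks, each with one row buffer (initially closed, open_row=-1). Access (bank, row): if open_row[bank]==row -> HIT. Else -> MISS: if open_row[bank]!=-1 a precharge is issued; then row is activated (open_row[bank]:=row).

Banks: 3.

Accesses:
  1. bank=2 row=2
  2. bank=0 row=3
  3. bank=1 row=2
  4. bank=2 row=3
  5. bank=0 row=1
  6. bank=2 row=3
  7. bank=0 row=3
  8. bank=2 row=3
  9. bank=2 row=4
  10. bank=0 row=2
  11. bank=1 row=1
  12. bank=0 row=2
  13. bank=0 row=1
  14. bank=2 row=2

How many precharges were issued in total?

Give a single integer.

Acc 1: bank2 row2 -> MISS (open row2); precharges=0
Acc 2: bank0 row3 -> MISS (open row3); precharges=0
Acc 3: bank1 row2 -> MISS (open row2); precharges=0
Acc 4: bank2 row3 -> MISS (open row3); precharges=1
Acc 5: bank0 row1 -> MISS (open row1); precharges=2
Acc 6: bank2 row3 -> HIT
Acc 7: bank0 row3 -> MISS (open row3); precharges=3
Acc 8: bank2 row3 -> HIT
Acc 9: bank2 row4 -> MISS (open row4); precharges=4
Acc 10: bank0 row2 -> MISS (open row2); precharges=5
Acc 11: bank1 row1 -> MISS (open row1); precharges=6
Acc 12: bank0 row2 -> HIT
Acc 13: bank0 row1 -> MISS (open row1); precharges=7
Acc 14: bank2 row2 -> MISS (open row2); precharges=8

Answer: 8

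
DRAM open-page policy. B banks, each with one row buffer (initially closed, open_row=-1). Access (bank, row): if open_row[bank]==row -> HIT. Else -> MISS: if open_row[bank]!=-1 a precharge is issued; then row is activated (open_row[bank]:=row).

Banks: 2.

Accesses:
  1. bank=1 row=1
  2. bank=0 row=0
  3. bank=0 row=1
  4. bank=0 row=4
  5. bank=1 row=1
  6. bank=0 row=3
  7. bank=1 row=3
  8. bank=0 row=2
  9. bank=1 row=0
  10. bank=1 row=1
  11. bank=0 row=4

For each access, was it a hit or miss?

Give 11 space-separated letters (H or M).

Acc 1: bank1 row1 -> MISS (open row1); precharges=0
Acc 2: bank0 row0 -> MISS (open row0); precharges=0
Acc 3: bank0 row1 -> MISS (open row1); precharges=1
Acc 4: bank0 row4 -> MISS (open row4); precharges=2
Acc 5: bank1 row1 -> HIT
Acc 6: bank0 row3 -> MISS (open row3); precharges=3
Acc 7: bank1 row3 -> MISS (open row3); precharges=4
Acc 8: bank0 row2 -> MISS (open row2); precharges=5
Acc 9: bank1 row0 -> MISS (open row0); precharges=6
Acc 10: bank1 row1 -> MISS (open row1); precharges=7
Acc 11: bank0 row4 -> MISS (open row4); precharges=8

Answer: M M M M H M M M M M M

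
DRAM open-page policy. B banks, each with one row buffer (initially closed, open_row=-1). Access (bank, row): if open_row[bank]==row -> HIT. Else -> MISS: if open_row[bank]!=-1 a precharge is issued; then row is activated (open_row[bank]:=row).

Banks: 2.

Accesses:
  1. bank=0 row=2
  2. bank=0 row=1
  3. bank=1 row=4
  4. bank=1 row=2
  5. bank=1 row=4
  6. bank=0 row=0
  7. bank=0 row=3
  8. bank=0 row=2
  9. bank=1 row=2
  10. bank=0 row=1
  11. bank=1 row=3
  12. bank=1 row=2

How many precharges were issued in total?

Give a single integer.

Answer: 10

Derivation:
Acc 1: bank0 row2 -> MISS (open row2); precharges=0
Acc 2: bank0 row1 -> MISS (open row1); precharges=1
Acc 3: bank1 row4 -> MISS (open row4); precharges=1
Acc 4: bank1 row2 -> MISS (open row2); precharges=2
Acc 5: bank1 row4 -> MISS (open row4); precharges=3
Acc 6: bank0 row0 -> MISS (open row0); precharges=4
Acc 7: bank0 row3 -> MISS (open row3); precharges=5
Acc 8: bank0 row2 -> MISS (open row2); precharges=6
Acc 9: bank1 row2 -> MISS (open row2); precharges=7
Acc 10: bank0 row1 -> MISS (open row1); precharges=8
Acc 11: bank1 row3 -> MISS (open row3); precharges=9
Acc 12: bank1 row2 -> MISS (open row2); precharges=10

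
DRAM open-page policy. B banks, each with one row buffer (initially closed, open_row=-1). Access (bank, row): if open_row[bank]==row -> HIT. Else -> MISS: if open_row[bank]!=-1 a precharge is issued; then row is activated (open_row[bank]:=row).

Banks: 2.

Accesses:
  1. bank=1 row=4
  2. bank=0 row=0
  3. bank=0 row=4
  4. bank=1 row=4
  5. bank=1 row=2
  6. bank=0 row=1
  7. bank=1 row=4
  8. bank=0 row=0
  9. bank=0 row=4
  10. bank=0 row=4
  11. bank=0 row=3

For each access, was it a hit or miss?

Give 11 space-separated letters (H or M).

Acc 1: bank1 row4 -> MISS (open row4); precharges=0
Acc 2: bank0 row0 -> MISS (open row0); precharges=0
Acc 3: bank0 row4 -> MISS (open row4); precharges=1
Acc 4: bank1 row4 -> HIT
Acc 5: bank1 row2 -> MISS (open row2); precharges=2
Acc 6: bank0 row1 -> MISS (open row1); precharges=3
Acc 7: bank1 row4 -> MISS (open row4); precharges=4
Acc 8: bank0 row0 -> MISS (open row0); precharges=5
Acc 9: bank0 row4 -> MISS (open row4); precharges=6
Acc 10: bank0 row4 -> HIT
Acc 11: bank0 row3 -> MISS (open row3); precharges=7

Answer: M M M H M M M M M H M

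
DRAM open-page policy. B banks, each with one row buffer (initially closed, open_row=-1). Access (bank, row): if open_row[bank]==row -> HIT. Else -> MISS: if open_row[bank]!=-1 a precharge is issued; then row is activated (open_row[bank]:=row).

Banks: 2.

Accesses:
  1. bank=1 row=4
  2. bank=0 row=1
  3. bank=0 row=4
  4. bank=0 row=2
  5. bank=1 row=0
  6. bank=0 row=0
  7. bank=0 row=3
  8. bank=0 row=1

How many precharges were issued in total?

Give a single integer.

Answer: 6

Derivation:
Acc 1: bank1 row4 -> MISS (open row4); precharges=0
Acc 2: bank0 row1 -> MISS (open row1); precharges=0
Acc 3: bank0 row4 -> MISS (open row4); precharges=1
Acc 4: bank0 row2 -> MISS (open row2); precharges=2
Acc 5: bank1 row0 -> MISS (open row0); precharges=3
Acc 6: bank0 row0 -> MISS (open row0); precharges=4
Acc 7: bank0 row3 -> MISS (open row3); precharges=5
Acc 8: bank0 row1 -> MISS (open row1); precharges=6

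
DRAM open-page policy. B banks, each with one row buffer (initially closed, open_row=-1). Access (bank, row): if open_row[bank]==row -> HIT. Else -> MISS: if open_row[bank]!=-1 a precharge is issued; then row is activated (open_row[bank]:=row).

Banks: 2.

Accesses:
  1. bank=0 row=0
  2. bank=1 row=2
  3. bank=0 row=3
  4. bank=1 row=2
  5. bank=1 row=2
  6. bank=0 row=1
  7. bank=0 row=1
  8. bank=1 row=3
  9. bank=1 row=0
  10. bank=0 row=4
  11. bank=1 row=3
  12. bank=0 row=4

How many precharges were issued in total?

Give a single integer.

Acc 1: bank0 row0 -> MISS (open row0); precharges=0
Acc 2: bank1 row2 -> MISS (open row2); precharges=0
Acc 3: bank0 row3 -> MISS (open row3); precharges=1
Acc 4: bank1 row2 -> HIT
Acc 5: bank1 row2 -> HIT
Acc 6: bank0 row1 -> MISS (open row1); precharges=2
Acc 7: bank0 row1 -> HIT
Acc 8: bank1 row3 -> MISS (open row3); precharges=3
Acc 9: bank1 row0 -> MISS (open row0); precharges=4
Acc 10: bank0 row4 -> MISS (open row4); precharges=5
Acc 11: bank1 row3 -> MISS (open row3); precharges=6
Acc 12: bank0 row4 -> HIT

Answer: 6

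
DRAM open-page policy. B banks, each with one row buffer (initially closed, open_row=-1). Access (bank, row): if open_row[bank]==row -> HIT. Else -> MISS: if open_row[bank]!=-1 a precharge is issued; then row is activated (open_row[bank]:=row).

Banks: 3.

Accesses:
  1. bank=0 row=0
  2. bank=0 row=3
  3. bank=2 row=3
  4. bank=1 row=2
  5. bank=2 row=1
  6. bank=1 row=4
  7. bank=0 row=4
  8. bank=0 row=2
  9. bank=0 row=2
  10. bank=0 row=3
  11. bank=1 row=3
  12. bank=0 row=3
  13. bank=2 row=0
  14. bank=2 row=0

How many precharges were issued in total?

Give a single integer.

Acc 1: bank0 row0 -> MISS (open row0); precharges=0
Acc 2: bank0 row3 -> MISS (open row3); precharges=1
Acc 3: bank2 row3 -> MISS (open row3); precharges=1
Acc 4: bank1 row2 -> MISS (open row2); precharges=1
Acc 5: bank2 row1 -> MISS (open row1); precharges=2
Acc 6: bank1 row4 -> MISS (open row4); precharges=3
Acc 7: bank0 row4 -> MISS (open row4); precharges=4
Acc 8: bank0 row2 -> MISS (open row2); precharges=5
Acc 9: bank0 row2 -> HIT
Acc 10: bank0 row3 -> MISS (open row3); precharges=6
Acc 11: bank1 row3 -> MISS (open row3); precharges=7
Acc 12: bank0 row3 -> HIT
Acc 13: bank2 row0 -> MISS (open row0); precharges=8
Acc 14: bank2 row0 -> HIT

Answer: 8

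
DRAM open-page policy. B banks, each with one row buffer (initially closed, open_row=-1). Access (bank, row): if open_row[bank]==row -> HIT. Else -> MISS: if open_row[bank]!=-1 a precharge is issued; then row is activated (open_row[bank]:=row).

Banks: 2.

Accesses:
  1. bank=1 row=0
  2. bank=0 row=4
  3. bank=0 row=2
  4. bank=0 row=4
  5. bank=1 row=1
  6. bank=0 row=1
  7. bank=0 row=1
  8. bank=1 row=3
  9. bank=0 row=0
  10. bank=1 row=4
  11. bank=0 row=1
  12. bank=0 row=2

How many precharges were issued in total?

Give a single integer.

Acc 1: bank1 row0 -> MISS (open row0); precharges=0
Acc 2: bank0 row4 -> MISS (open row4); precharges=0
Acc 3: bank0 row2 -> MISS (open row2); precharges=1
Acc 4: bank0 row4 -> MISS (open row4); precharges=2
Acc 5: bank1 row1 -> MISS (open row1); precharges=3
Acc 6: bank0 row1 -> MISS (open row1); precharges=4
Acc 7: bank0 row1 -> HIT
Acc 8: bank1 row3 -> MISS (open row3); precharges=5
Acc 9: bank0 row0 -> MISS (open row0); precharges=6
Acc 10: bank1 row4 -> MISS (open row4); precharges=7
Acc 11: bank0 row1 -> MISS (open row1); precharges=8
Acc 12: bank0 row2 -> MISS (open row2); precharges=9

Answer: 9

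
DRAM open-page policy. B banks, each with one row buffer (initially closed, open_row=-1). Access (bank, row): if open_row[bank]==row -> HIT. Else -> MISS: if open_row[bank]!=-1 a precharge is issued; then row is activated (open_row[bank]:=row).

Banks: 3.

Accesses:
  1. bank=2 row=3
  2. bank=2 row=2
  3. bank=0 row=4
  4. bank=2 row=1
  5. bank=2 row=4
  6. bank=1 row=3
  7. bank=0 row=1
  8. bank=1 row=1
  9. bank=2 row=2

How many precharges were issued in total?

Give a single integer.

Answer: 6

Derivation:
Acc 1: bank2 row3 -> MISS (open row3); precharges=0
Acc 2: bank2 row2 -> MISS (open row2); precharges=1
Acc 3: bank0 row4 -> MISS (open row4); precharges=1
Acc 4: bank2 row1 -> MISS (open row1); precharges=2
Acc 5: bank2 row4 -> MISS (open row4); precharges=3
Acc 6: bank1 row3 -> MISS (open row3); precharges=3
Acc 7: bank0 row1 -> MISS (open row1); precharges=4
Acc 8: bank1 row1 -> MISS (open row1); precharges=5
Acc 9: bank2 row2 -> MISS (open row2); precharges=6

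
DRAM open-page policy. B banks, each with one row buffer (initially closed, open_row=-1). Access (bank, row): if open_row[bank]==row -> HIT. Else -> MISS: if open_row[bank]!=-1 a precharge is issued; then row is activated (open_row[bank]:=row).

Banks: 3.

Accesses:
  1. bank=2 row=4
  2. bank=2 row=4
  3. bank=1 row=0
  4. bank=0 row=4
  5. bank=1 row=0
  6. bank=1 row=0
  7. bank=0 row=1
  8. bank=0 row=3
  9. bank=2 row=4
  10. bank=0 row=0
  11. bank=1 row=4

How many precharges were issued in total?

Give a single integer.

Acc 1: bank2 row4 -> MISS (open row4); precharges=0
Acc 2: bank2 row4 -> HIT
Acc 3: bank1 row0 -> MISS (open row0); precharges=0
Acc 4: bank0 row4 -> MISS (open row4); precharges=0
Acc 5: bank1 row0 -> HIT
Acc 6: bank1 row0 -> HIT
Acc 7: bank0 row1 -> MISS (open row1); precharges=1
Acc 8: bank0 row3 -> MISS (open row3); precharges=2
Acc 9: bank2 row4 -> HIT
Acc 10: bank0 row0 -> MISS (open row0); precharges=3
Acc 11: bank1 row4 -> MISS (open row4); precharges=4

Answer: 4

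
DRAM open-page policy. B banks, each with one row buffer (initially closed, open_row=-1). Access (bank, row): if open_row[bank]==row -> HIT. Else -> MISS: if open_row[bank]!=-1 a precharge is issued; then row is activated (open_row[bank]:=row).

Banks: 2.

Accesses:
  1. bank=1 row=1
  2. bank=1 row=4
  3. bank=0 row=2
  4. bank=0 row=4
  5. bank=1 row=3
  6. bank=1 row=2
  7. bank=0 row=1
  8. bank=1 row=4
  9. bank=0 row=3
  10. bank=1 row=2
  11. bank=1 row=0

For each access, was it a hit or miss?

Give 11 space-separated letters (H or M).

Acc 1: bank1 row1 -> MISS (open row1); precharges=0
Acc 2: bank1 row4 -> MISS (open row4); precharges=1
Acc 3: bank0 row2 -> MISS (open row2); precharges=1
Acc 4: bank0 row4 -> MISS (open row4); precharges=2
Acc 5: bank1 row3 -> MISS (open row3); precharges=3
Acc 6: bank1 row2 -> MISS (open row2); precharges=4
Acc 7: bank0 row1 -> MISS (open row1); precharges=5
Acc 8: bank1 row4 -> MISS (open row4); precharges=6
Acc 9: bank0 row3 -> MISS (open row3); precharges=7
Acc 10: bank1 row2 -> MISS (open row2); precharges=8
Acc 11: bank1 row0 -> MISS (open row0); precharges=9

Answer: M M M M M M M M M M M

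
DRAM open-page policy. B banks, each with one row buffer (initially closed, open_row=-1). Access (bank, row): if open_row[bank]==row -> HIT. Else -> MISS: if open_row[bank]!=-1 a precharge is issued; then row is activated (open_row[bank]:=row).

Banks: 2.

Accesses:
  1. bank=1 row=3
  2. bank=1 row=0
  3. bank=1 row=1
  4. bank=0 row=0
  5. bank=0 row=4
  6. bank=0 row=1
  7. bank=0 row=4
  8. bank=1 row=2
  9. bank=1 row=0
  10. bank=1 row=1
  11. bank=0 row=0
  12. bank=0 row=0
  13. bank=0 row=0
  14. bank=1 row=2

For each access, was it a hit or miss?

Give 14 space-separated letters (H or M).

Acc 1: bank1 row3 -> MISS (open row3); precharges=0
Acc 2: bank1 row0 -> MISS (open row0); precharges=1
Acc 3: bank1 row1 -> MISS (open row1); precharges=2
Acc 4: bank0 row0 -> MISS (open row0); precharges=2
Acc 5: bank0 row4 -> MISS (open row4); precharges=3
Acc 6: bank0 row1 -> MISS (open row1); precharges=4
Acc 7: bank0 row4 -> MISS (open row4); precharges=5
Acc 8: bank1 row2 -> MISS (open row2); precharges=6
Acc 9: bank1 row0 -> MISS (open row0); precharges=7
Acc 10: bank1 row1 -> MISS (open row1); precharges=8
Acc 11: bank0 row0 -> MISS (open row0); precharges=9
Acc 12: bank0 row0 -> HIT
Acc 13: bank0 row0 -> HIT
Acc 14: bank1 row2 -> MISS (open row2); precharges=10

Answer: M M M M M M M M M M M H H M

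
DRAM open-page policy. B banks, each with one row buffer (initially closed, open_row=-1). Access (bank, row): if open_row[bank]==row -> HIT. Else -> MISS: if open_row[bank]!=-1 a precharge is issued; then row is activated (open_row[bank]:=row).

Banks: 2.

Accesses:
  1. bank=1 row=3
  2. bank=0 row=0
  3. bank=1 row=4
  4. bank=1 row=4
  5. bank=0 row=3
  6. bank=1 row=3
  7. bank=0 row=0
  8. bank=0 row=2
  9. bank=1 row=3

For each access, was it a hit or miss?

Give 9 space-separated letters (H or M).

Answer: M M M H M M M M H

Derivation:
Acc 1: bank1 row3 -> MISS (open row3); precharges=0
Acc 2: bank0 row0 -> MISS (open row0); precharges=0
Acc 3: bank1 row4 -> MISS (open row4); precharges=1
Acc 4: bank1 row4 -> HIT
Acc 5: bank0 row3 -> MISS (open row3); precharges=2
Acc 6: bank1 row3 -> MISS (open row3); precharges=3
Acc 7: bank0 row0 -> MISS (open row0); precharges=4
Acc 8: bank0 row2 -> MISS (open row2); precharges=5
Acc 9: bank1 row3 -> HIT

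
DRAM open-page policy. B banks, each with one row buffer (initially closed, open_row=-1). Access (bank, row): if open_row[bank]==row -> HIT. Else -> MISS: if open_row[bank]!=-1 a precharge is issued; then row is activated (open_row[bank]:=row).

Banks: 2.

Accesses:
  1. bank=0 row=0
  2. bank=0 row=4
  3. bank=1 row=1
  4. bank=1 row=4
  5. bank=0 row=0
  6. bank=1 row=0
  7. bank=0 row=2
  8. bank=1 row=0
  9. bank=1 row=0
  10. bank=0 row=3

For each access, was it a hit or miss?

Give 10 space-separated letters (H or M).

Acc 1: bank0 row0 -> MISS (open row0); precharges=0
Acc 2: bank0 row4 -> MISS (open row4); precharges=1
Acc 3: bank1 row1 -> MISS (open row1); precharges=1
Acc 4: bank1 row4 -> MISS (open row4); precharges=2
Acc 5: bank0 row0 -> MISS (open row0); precharges=3
Acc 6: bank1 row0 -> MISS (open row0); precharges=4
Acc 7: bank0 row2 -> MISS (open row2); precharges=5
Acc 8: bank1 row0 -> HIT
Acc 9: bank1 row0 -> HIT
Acc 10: bank0 row3 -> MISS (open row3); precharges=6

Answer: M M M M M M M H H M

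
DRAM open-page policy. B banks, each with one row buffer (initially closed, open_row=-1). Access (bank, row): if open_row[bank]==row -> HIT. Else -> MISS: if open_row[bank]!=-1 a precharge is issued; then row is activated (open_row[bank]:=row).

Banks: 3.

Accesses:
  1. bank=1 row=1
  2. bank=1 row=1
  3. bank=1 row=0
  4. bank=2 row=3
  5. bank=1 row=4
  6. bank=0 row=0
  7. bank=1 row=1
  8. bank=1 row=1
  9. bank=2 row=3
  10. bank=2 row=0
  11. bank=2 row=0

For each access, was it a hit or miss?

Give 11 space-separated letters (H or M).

Answer: M H M M M M M H H M H

Derivation:
Acc 1: bank1 row1 -> MISS (open row1); precharges=0
Acc 2: bank1 row1 -> HIT
Acc 3: bank1 row0 -> MISS (open row0); precharges=1
Acc 4: bank2 row3 -> MISS (open row3); precharges=1
Acc 5: bank1 row4 -> MISS (open row4); precharges=2
Acc 6: bank0 row0 -> MISS (open row0); precharges=2
Acc 7: bank1 row1 -> MISS (open row1); precharges=3
Acc 8: bank1 row1 -> HIT
Acc 9: bank2 row3 -> HIT
Acc 10: bank2 row0 -> MISS (open row0); precharges=4
Acc 11: bank2 row0 -> HIT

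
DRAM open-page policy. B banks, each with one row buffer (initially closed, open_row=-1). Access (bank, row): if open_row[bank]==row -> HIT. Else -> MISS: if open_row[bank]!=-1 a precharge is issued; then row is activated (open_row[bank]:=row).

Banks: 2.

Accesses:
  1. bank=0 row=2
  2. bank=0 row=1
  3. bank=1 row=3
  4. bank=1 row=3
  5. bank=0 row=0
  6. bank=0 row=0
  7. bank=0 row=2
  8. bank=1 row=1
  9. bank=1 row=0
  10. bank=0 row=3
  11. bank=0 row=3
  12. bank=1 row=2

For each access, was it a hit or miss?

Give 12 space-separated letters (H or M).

Answer: M M M H M H M M M M H M

Derivation:
Acc 1: bank0 row2 -> MISS (open row2); precharges=0
Acc 2: bank0 row1 -> MISS (open row1); precharges=1
Acc 3: bank1 row3 -> MISS (open row3); precharges=1
Acc 4: bank1 row3 -> HIT
Acc 5: bank0 row0 -> MISS (open row0); precharges=2
Acc 6: bank0 row0 -> HIT
Acc 7: bank0 row2 -> MISS (open row2); precharges=3
Acc 8: bank1 row1 -> MISS (open row1); precharges=4
Acc 9: bank1 row0 -> MISS (open row0); precharges=5
Acc 10: bank0 row3 -> MISS (open row3); precharges=6
Acc 11: bank0 row3 -> HIT
Acc 12: bank1 row2 -> MISS (open row2); precharges=7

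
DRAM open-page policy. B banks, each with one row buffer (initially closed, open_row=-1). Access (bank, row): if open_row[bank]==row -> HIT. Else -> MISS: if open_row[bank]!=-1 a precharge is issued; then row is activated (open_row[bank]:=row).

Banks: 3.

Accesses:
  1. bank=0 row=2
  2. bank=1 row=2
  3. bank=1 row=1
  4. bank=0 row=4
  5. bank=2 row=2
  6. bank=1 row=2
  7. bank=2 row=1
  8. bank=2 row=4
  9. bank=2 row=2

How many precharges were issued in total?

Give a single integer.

Acc 1: bank0 row2 -> MISS (open row2); precharges=0
Acc 2: bank1 row2 -> MISS (open row2); precharges=0
Acc 3: bank1 row1 -> MISS (open row1); precharges=1
Acc 4: bank0 row4 -> MISS (open row4); precharges=2
Acc 5: bank2 row2 -> MISS (open row2); precharges=2
Acc 6: bank1 row2 -> MISS (open row2); precharges=3
Acc 7: bank2 row1 -> MISS (open row1); precharges=4
Acc 8: bank2 row4 -> MISS (open row4); precharges=5
Acc 9: bank2 row2 -> MISS (open row2); precharges=6

Answer: 6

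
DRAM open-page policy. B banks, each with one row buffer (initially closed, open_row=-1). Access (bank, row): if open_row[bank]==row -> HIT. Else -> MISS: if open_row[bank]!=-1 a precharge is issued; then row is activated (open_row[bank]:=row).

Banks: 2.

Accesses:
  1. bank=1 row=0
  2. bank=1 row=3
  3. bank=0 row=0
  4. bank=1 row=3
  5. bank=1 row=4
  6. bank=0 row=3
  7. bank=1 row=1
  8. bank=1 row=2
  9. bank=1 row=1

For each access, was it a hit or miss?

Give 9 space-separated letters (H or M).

Answer: M M M H M M M M M

Derivation:
Acc 1: bank1 row0 -> MISS (open row0); precharges=0
Acc 2: bank1 row3 -> MISS (open row3); precharges=1
Acc 3: bank0 row0 -> MISS (open row0); precharges=1
Acc 4: bank1 row3 -> HIT
Acc 5: bank1 row4 -> MISS (open row4); precharges=2
Acc 6: bank0 row3 -> MISS (open row3); precharges=3
Acc 7: bank1 row1 -> MISS (open row1); precharges=4
Acc 8: bank1 row2 -> MISS (open row2); precharges=5
Acc 9: bank1 row1 -> MISS (open row1); precharges=6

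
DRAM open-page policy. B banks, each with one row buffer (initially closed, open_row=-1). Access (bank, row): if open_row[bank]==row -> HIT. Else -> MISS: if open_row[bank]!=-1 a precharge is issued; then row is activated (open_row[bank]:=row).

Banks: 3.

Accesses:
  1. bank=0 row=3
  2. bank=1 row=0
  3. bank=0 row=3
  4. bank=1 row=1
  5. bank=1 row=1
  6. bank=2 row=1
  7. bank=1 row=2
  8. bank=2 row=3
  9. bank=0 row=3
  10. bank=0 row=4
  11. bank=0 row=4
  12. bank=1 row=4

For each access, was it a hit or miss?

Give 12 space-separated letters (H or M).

Acc 1: bank0 row3 -> MISS (open row3); precharges=0
Acc 2: bank1 row0 -> MISS (open row0); precharges=0
Acc 3: bank0 row3 -> HIT
Acc 4: bank1 row1 -> MISS (open row1); precharges=1
Acc 5: bank1 row1 -> HIT
Acc 6: bank2 row1 -> MISS (open row1); precharges=1
Acc 7: bank1 row2 -> MISS (open row2); precharges=2
Acc 8: bank2 row3 -> MISS (open row3); precharges=3
Acc 9: bank0 row3 -> HIT
Acc 10: bank0 row4 -> MISS (open row4); precharges=4
Acc 11: bank0 row4 -> HIT
Acc 12: bank1 row4 -> MISS (open row4); precharges=5

Answer: M M H M H M M M H M H M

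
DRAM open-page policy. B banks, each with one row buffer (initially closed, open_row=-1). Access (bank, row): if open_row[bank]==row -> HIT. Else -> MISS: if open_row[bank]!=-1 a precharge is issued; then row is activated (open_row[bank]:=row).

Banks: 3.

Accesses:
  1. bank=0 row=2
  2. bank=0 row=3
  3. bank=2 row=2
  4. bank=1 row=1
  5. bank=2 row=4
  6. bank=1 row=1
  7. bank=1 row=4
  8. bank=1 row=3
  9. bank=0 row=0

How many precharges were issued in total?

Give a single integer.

Acc 1: bank0 row2 -> MISS (open row2); precharges=0
Acc 2: bank0 row3 -> MISS (open row3); precharges=1
Acc 3: bank2 row2 -> MISS (open row2); precharges=1
Acc 4: bank1 row1 -> MISS (open row1); precharges=1
Acc 5: bank2 row4 -> MISS (open row4); precharges=2
Acc 6: bank1 row1 -> HIT
Acc 7: bank1 row4 -> MISS (open row4); precharges=3
Acc 8: bank1 row3 -> MISS (open row3); precharges=4
Acc 9: bank0 row0 -> MISS (open row0); precharges=5

Answer: 5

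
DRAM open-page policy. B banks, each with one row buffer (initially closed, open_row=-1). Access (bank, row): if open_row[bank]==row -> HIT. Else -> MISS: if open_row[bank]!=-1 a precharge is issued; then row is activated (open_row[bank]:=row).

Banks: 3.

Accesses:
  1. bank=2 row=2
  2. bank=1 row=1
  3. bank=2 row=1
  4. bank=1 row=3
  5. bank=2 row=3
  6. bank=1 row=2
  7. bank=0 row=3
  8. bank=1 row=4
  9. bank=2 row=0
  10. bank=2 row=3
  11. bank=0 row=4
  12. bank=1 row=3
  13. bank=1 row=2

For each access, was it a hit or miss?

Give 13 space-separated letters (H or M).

Answer: M M M M M M M M M M M M M

Derivation:
Acc 1: bank2 row2 -> MISS (open row2); precharges=0
Acc 2: bank1 row1 -> MISS (open row1); precharges=0
Acc 3: bank2 row1 -> MISS (open row1); precharges=1
Acc 4: bank1 row3 -> MISS (open row3); precharges=2
Acc 5: bank2 row3 -> MISS (open row3); precharges=3
Acc 6: bank1 row2 -> MISS (open row2); precharges=4
Acc 7: bank0 row3 -> MISS (open row3); precharges=4
Acc 8: bank1 row4 -> MISS (open row4); precharges=5
Acc 9: bank2 row0 -> MISS (open row0); precharges=6
Acc 10: bank2 row3 -> MISS (open row3); precharges=7
Acc 11: bank0 row4 -> MISS (open row4); precharges=8
Acc 12: bank1 row3 -> MISS (open row3); precharges=9
Acc 13: bank1 row2 -> MISS (open row2); precharges=10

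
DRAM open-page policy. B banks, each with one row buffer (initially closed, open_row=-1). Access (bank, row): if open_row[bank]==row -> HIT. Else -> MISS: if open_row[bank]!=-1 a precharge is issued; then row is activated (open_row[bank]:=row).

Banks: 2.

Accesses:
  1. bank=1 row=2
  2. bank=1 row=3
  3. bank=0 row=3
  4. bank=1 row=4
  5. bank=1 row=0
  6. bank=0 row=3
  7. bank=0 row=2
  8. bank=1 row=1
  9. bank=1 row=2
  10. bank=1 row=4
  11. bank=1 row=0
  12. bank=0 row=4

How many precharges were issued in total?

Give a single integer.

Answer: 9

Derivation:
Acc 1: bank1 row2 -> MISS (open row2); precharges=0
Acc 2: bank1 row3 -> MISS (open row3); precharges=1
Acc 3: bank0 row3 -> MISS (open row3); precharges=1
Acc 4: bank1 row4 -> MISS (open row4); precharges=2
Acc 5: bank1 row0 -> MISS (open row0); precharges=3
Acc 6: bank0 row3 -> HIT
Acc 7: bank0 row2 -> MISS (open row2); precharges=4
Acc 8: bank1 row1 -> MISS (open row1); precharges=5
Acc 9: bank1 row2 -> MISS (open row2); precharges=6
Acc 10: bank1 row4 -> MISS (open row4); precharges=7
Acc 11: bank1 row0 -> MISS (open row0); precharges=8
Acc 12: bank0 row4 -> MISS (open row4); precharges=9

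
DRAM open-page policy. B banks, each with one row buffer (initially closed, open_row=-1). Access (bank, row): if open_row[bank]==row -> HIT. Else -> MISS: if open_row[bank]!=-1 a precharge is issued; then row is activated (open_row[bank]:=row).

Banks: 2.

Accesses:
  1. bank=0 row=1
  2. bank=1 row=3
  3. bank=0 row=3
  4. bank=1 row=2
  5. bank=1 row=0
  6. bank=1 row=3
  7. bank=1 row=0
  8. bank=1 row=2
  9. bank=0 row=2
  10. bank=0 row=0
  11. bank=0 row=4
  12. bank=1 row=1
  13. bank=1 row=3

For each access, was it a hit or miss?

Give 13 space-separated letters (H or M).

Acc 1: bank0 row1 -> MISS (open row1); precharges=0
Acc 2: bank1 row3 -> MISS (open row3); precharges=0
Acc 3: bank0 row3 -> MISS (open row3); precharges=1
Acc 4: bank1 row2 -> MISS (open row2); precharges=2
Acc 5: bank1 row0 -> MISS (open row0); precharges=3
Acc 6: bank1 row3 -> MISS (open row3); precharges=4
Acc 7: bank1 row0 -> MISS (open row0); precharges=5
Acc 8: bank1 row2 -> MISS (open row2); precharges=6
Acc 9: bank0 row2 -> MISS (open row2); precharges=7
Acc 10: bank0 row0 -> MISS (open row0); precharges=8
Acc 11: bank0 row4 -> MISS (open row4); precharges=9
Acc 12: bank1 row1 -> MISS (open row1); precharges=10
Acc 13: bank1 row3 -> MISS (open row3); precharges=11

Answer: M M M M M M M M M M M M M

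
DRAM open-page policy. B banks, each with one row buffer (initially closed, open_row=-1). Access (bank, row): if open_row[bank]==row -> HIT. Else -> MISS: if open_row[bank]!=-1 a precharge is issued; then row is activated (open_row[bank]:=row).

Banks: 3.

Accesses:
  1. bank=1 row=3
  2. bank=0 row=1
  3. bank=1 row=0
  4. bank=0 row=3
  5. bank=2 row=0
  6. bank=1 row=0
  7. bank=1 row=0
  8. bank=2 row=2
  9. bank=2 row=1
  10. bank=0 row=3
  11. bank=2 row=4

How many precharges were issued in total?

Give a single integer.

Acc 1: bank1 row3 -> MISS (open row3); precharges=0
Acc 2: bank0 row1 -> MISS (open row1); precharges=0
Acc 3: bank1 row0 -> MISS (open row0); precharges=1
Acc 4: bank0 row3 -> MISS (open row3); precharges=2
Acc 5: bank2 row0 -> MISS (open row0); precharges=2
Acc 6: bank1 row0 -> HIT
Acc 7: bank1 row0 -> HIT
Acc 8: bank2 row2 -> MISS (open row2); precharges=3
Acc 9: bank2 row1 -> MISS (open row1); precharges=4
Acc 10: bank0 row3 -> HIT
Acc 11: bank2 row4 -> MISS (open row4); precharges=5

Answer: 5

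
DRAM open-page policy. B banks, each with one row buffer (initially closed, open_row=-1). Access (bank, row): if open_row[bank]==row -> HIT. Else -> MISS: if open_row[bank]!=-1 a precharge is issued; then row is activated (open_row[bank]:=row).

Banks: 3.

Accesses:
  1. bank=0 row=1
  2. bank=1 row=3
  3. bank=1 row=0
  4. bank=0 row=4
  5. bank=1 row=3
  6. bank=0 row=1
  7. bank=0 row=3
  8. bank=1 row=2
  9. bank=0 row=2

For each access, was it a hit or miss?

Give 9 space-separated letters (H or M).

Answer: M M M M M M M M M

Derivation:
Acc 1: bank0 row1 -> MISS (open row1); precharges=0
Acc 2: bank1 row3 -> MISS (open row3); precharges=0
Acc 3: bank1 row0 -> MISS (open row0); precharges=1
Acc 4: bank0 row4 -> MISS (open row4); precharges=2
Acc 5: bank1 row3 -> MISS (open row3); precharges=3
Acc 6: bank0 row1 -> MISS (open row1); precharges=4
Acc 7: bank0 row3 -> MISS (open row3); precharges=5
Acc 8: bank1 row2 -> MISS (open row2); precharges=6
Acc 9: bank0 row2 -> MISS (open row2); precharges=7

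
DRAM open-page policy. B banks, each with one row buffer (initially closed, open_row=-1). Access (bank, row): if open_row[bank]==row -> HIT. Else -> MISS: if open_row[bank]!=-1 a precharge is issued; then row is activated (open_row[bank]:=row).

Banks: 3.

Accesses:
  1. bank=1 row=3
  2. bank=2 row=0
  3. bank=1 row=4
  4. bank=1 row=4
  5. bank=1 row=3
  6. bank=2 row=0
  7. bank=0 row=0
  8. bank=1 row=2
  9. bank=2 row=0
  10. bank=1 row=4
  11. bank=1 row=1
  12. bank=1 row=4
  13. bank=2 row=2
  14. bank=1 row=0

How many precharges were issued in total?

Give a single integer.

Acc 1: bank1 row3 -> MISS (open row3); precharges=0
Acc 2: bank2 row0 -> MISS (open row0); precharges=0
Acc 3: bank1 row4 -> MISS (open row4); precharges=1
Acc 4: bank1 row4 -> HIT
Acc 5: bank1 row3 -> MISS (open row3); precharges=2
Acc 6: bank2 row0 -> HIT
Acc 7: bank0 row0 -> MISS (open row0); precharges=2
Acc 8: bank1 row2 -> MISS (open row2); precharges=3
Acc 9: bank2 row0 -> HIT
Acc 10: bank1 row4 -> MISS (open row4); precharges=4
Acc 11: bank1 row1 -> MISS (open row1); precharges=5
Acc 12: bank1 row4 -> MISS (open row4); precharges=6
Acc 13: bank2 row2 -> MISS (open row2); precharges=7
Acc 14: bank1 row0 -> MISS (open row0); precharges=8

Answer: 8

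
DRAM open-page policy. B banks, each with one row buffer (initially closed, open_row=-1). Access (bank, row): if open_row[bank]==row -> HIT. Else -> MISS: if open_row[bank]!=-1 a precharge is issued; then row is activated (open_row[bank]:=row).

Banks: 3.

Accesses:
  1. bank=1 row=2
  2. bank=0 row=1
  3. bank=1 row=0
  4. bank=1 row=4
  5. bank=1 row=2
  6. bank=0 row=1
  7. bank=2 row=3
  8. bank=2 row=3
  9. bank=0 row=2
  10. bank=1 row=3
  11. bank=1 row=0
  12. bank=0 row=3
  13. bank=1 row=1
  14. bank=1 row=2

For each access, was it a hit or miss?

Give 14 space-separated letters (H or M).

Acc 1: bank1 row2 -> MISS (open row2); precharges=0
Acc 2: bank0 row1 -> MISS (open row1); precharges=0
Acc 3: bank1 row0 -> MISS (open row0); precharges=1
Acc 4: bank1 row4 -> MISS (open row4); precharges=2
Acc 5: bank1 row2 -> MISS (open row2); precharges=3
Acc 6: bank0 row1 -> HIT
Acc 7: bank2 row3 -> MISS (open row3); precharges=3
Acc 8: bank2 row3 -> HIT
Acc 9: bank0 row2 -> MISS (open row2); precharges=4
Acc 10: bank1 row3 -> MISS (open row3); precharges=5
Acc 11: bank1 row0 -> MISS (open row0); precharges=6
Acc 12: bank0 row3 -> MISS (open row3); precharges=7
Acc 13: bank1 row1 -> MISS (open row1); precharges=8
Acc 14: bank1 row2 -> MISS (open row2); precharges=9

Answer: M M M M M H M H M M M M M M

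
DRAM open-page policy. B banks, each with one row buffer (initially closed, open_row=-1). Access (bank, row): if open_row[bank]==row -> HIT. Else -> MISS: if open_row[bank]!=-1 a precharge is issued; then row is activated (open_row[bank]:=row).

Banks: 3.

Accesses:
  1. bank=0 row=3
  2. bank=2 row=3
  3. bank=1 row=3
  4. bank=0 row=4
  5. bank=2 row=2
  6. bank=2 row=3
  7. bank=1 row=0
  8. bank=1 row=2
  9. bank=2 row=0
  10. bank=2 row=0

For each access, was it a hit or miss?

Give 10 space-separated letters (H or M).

Answer: M M M M M M M M M H

Derivation:
Acc 1: bank0 row3 -> MISS (open row3); precharges=0
Acc 2: bank2 row3 -> MISS (open row3); precharges=0
Acc 3: bank1 row3 -> MISS (open row3); precharges=0
Acc 4: bank0 row4 -> MISS (open row4); precharges=1
Acc 5: bank2 row2 -> MISS (open row2); precharges=2
Acc 6: bank2 row3 -> MISS (open row3); precharges=3
Acc 7: bank1 row0 -> MISS (open row0); precharges=4
Acc 8: bank1 row2 -> MISS (open row2); precharges=5
Acc 9: bank2 row0 -> MISS (open row0); precharges=6
Acc 10: bank2 row0 -> HIT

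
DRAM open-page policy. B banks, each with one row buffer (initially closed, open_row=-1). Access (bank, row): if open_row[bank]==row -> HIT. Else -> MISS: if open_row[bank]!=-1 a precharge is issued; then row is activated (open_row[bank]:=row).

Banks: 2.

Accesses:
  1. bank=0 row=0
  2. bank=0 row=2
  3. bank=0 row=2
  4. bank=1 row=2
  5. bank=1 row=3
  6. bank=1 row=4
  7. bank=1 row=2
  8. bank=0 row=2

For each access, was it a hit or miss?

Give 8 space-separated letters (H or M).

Acc 1: bank0 row0 -> MISS (open row0); precharges=0
Acc 2: bank0 row2 -> MISS (open row2); precharges=1
Acc 3: bank0 row2 -> HIT
Acc 4: bank1 row2 -> MISS (open row2); precharges=1
Acc 5: bank1 row3 -> MISS (open row3); precharges=2
Acc 6: bank1 row4 -> MISS (open row4); precharges=3
Acc 7: bank1 row2 -> MISS (open row2); precharges=4
Acc 8: bank0 row2 -> HIT

Answer: M M H M M M M H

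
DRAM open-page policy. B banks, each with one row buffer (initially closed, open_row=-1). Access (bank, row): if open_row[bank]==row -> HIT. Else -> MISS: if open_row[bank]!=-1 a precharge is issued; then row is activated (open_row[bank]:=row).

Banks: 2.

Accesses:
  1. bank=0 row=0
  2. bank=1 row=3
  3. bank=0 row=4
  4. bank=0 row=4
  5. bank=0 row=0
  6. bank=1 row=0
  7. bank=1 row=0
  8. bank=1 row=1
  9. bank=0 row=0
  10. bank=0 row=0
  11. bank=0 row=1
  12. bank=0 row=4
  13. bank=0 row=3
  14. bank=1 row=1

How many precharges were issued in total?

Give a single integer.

Answer: 7

Derivation:
Acc 1: bank0 row0 -> MISS (open row0); precharges=0
Acc 2: bank1 row3 -> MISS (open row3); precharges=0
Acc 3: bank0 row4 -> MISS (open row4); precharges=1
Acc 4: bank0 row4 -> HIT
Acc 5: bank0 row0 -> MISS (open row0); precharges=2
Acc 6: bank1 row0 -> MISS (open row0); precharges=3
Acc 7: bank1 row0 -> HIT
Acc 8: bank1 row1 -> MISS (open row1); precharges=4
Acc 9: bank0 row0 -> HIT
Acc 10: bank0 row0 -> HIT
Acc 11: bank0 row1 -> MISS (open row1); precharges=5
Acc 12: bank0 row4 -> MISS (open row4); precharges=6
Acc 13: bank0 row3 -> MISS (open row3); precharges=7
Acc 14: bank1 row1 -> HIT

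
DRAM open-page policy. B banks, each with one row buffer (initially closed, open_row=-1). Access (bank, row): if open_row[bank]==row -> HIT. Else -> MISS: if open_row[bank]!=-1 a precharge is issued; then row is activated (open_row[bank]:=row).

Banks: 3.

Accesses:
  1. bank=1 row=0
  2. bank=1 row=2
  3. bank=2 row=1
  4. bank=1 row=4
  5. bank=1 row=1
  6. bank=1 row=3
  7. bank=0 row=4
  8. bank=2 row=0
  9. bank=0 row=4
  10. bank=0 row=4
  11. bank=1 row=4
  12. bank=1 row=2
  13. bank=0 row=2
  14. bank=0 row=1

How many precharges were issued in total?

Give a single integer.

Acc 1: bank1 row0 -> MISS (open row0); precharges=0
Acc 2: bank1 row2 -> MISS (open row2); precharges=1
Acc 3: bank2 row1 -> MISS (open row1); precharges=1
Acc 4: bank1 row4 -> MISS (open row4); precharges=2
Acc 5: bank1 row1 -> MISS (open row1); precharges=3
Acc 6: bank1 row3 -> MISS (open row3); precharges=4
Acc 7: bank0 row4 -> MISS (open row4); precharges=4
Acc 8: bank2 row0 -> MISS (open row0); precharges=5
Acc 9: bank0 row4 -> HIT
Acc 10: bank0 row4 -> HIT
Acc 11: bank1 row4 -> MISS (open row4); precharges=6
Acc 12: bank1 row2 -> MISS (open row2); precharges=7
Acc 13: bank0 row2 -> MISS (open row2); precharges=8
Acc 14: bank0 row1 -> MISS (open row1); precharges=9

Answer: 9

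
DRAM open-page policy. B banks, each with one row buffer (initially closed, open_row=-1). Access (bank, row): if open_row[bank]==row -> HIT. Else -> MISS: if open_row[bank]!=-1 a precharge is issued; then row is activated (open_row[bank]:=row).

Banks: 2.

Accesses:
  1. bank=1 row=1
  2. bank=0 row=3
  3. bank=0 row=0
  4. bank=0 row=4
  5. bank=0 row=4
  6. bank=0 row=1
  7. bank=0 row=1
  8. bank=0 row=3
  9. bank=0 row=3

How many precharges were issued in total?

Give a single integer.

Acc 1: bank1 row1 -> MISS (open row1); precharges=0
Acc 2: bank0 row3 -> MISS (open row3); precharges=0
Acc 3: bank0 row0 -> MISS (open row0); precharges=1
Acc 4: bank0 row4 -> MISS (open row4); precharges=2
Acc 5: bank0 row4 -> HIT
Acc 6: bank0 row1 -> MISS (open row1); precharges=3
Acc 7: bank0 row1 -> HIT
Acc 8: bank0 row3 -> MISS (open row3); precharges=4
Acc 9: bank0 row3 -> HIT

Answer: 4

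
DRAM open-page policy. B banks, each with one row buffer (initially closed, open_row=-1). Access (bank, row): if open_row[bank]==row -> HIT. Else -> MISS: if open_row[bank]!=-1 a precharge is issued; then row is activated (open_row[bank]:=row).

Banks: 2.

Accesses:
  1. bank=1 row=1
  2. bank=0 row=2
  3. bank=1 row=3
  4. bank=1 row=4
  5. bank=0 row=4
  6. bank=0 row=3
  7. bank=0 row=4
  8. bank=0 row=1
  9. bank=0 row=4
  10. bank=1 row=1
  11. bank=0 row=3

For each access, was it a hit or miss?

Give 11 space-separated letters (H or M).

Answer: M M M M M M M M M M M

Derivation:
Acc 1: bank1 row1 -> MISS (open row1); precharges=0
Acc 2: bank0 row2 -> MISS (open row2); precharges=0
Acc 3: bank1 row3 -> MISS (open row3); precharges=1
Acc 4: bank1 row4 -> MISS (open row4); precharges=2
Acc 5: bank0 row4 -> MISS (open row4); precharges=3
Acc 6: bank0 row3 -> MISS (open row3); precharges=4
Acc 7: bank0 row4 -> MISS (open row4); precharges=5
Acc 8: bank0 row1 -> MISS (open row1); precharges=6
Acc 9: bank0 row4 -> MISS (open row4); precharges=7
Acc 10: bank1 row1 -> MISS (open row1); precharges=8
Acc 11: bank0 row3 -> MISS (open row3); precharges=9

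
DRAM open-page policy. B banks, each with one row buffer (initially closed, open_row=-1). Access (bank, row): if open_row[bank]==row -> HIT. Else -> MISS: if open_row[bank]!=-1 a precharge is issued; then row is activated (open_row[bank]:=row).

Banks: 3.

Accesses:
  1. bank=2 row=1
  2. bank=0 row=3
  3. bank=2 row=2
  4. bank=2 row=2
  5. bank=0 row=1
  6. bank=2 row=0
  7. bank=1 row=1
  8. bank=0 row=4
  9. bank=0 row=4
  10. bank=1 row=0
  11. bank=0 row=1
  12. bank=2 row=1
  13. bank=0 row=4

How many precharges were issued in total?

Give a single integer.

Answer: 8

Derivation:
Acc 1: bank2 row1 -> MISS (open row1); precharges=0
Acc 2: bank0 row3 -> MISS (open row3); precharges=0
Acc 3: bank2 row2 -> MISS (open row2); precharges=1
Acc 4: bank2 row2 -> HIT
Acc 5: bank0 row1 -> MISS (open row1); precharges=2
Acc 6: bank2 row0 -> MISS (open row0); precharges=3
Acc 7: bank1 row1 -> MISS (open row1); precharges=3
Acc 8: bank0 row4 -> MISS (open row4); precharges=4
Acc 9: bank0 row4 -> HIT
Acc 10: bank1 row0 -> MISS (open row0); precharges=5
Acc 11: bank0 row1 -> MISS (open row1); precharges=6
Acc 12: bank2 row1 -> MISS (open row1); precharges=7
Acc 13: bank0 row4 -> MISS (open row4); precharges=8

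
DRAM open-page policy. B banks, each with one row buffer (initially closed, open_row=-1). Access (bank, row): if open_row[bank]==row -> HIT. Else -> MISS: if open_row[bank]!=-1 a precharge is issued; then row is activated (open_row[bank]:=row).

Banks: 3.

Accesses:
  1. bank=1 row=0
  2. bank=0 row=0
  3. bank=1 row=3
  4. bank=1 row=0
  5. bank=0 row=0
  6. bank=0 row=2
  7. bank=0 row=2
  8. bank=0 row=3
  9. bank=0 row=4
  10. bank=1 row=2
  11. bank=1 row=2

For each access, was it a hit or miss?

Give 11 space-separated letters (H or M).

Acc 1: bank1 row0 -> MISS (open row0); precharges=0
Acc 2: bank0 row0 -> MISS (open row0); precharges=0
Acc 3: bank1 row3 -> MISS (open row3); precharges=1
Acc 4: bank1 row0 -> MISS (open row0); precharges=2
Acc 5: bank0 row0 -> HIT
Acc 6: bank0 row2 -> MISS (open row2); precharges=3
Acc 7: bank0 row2 -> HIT
Acc 8: bank0 row3 -> MISS (open row3); precharges=4
Acc 9: bank0 row4 -> MISS (open row4); precharges=5
Acc 10: bank1 row2 -> MISS (open row2); precharges=6
Acc 11: bank1 row2 -> HIT

Answer: M M M M H M H M M M H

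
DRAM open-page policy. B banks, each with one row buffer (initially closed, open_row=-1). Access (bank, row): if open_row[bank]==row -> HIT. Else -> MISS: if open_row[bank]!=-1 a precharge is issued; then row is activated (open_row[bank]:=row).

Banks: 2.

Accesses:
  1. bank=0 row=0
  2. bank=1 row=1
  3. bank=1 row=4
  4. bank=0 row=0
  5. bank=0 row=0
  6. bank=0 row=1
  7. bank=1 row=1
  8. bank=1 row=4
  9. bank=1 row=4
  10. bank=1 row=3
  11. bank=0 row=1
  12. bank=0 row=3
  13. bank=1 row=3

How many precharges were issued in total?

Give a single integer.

Acc 1: bank0 row0 -> MISS (open row0); precharges=0
Acc 2: bank1 row1 -> MISS (open row1); precharges=0
Acc 3: bank1 row4 -> MISS (open row4); precharges=1
Acc 4: bank0 row0 -> HIT
Acc 5: bank0 row0 -> HIT
Acc 6: bank0 row1 -> MISS (open row1); precharges=2
Acc 7: bank1 row1 -> MISS (open row1); precharges=3
Acc 8: bank1 row4 -> MISS (open row4); precharges=4
Acc 9: bank1 row4 -> HIT
Acc 10: bank1 row3 -> MISS (open row3); precharges=5
Acc 11: bank0 row1 -> HIT
Acc 12: bank0 row3 -> MISS (open row3); precharges=6
Acc 13: bank1 row3 -> HIT

Answer: 6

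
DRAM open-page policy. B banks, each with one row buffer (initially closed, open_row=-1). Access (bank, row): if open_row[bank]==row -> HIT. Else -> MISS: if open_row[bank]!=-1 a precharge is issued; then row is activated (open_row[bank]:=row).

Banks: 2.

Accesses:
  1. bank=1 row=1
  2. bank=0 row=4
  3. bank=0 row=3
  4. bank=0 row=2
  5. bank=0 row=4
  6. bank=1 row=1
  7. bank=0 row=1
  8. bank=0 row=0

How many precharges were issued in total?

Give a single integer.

Answer: 5

Derivation:
Acc 1: bank1 row1 -> MISS (open row1); precharges=0
Acc 2: bank0 row4 -> MISS (open row4); precharges=0
Acc 3: bank0 row3 -> MISS (open row3); precharges=1
Acc 4: bank0 row2 -> MISS (open row2); precharges=2
Acc 5: bank0 row4 -> MISS (open row4); precharges=3
Acc 6: bank1 row1 -> HIT
Acc 7: bank0 row1 -> MISS (open row1); precharges=4
Acc 8: bank0 row0 -> MISS (open row0); precharges=5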